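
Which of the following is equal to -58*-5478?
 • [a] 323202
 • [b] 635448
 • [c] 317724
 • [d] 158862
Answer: c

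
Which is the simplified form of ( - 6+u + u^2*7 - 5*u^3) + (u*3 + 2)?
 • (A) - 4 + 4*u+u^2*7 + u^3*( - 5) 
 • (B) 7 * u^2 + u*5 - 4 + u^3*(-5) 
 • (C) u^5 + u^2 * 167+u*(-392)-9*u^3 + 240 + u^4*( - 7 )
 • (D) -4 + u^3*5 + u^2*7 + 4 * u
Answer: A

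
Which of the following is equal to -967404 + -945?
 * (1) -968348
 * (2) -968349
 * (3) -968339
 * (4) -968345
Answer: 2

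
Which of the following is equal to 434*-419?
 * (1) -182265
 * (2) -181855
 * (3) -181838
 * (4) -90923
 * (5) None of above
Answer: 5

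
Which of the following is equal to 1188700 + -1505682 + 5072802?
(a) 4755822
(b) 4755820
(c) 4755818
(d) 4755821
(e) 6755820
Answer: b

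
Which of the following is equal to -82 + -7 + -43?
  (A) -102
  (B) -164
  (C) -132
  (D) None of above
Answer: C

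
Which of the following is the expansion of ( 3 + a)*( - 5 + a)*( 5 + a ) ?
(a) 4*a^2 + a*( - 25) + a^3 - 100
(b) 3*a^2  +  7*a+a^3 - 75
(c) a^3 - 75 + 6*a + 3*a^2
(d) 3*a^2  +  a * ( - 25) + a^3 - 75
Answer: d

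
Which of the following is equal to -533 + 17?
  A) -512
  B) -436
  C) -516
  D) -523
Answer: C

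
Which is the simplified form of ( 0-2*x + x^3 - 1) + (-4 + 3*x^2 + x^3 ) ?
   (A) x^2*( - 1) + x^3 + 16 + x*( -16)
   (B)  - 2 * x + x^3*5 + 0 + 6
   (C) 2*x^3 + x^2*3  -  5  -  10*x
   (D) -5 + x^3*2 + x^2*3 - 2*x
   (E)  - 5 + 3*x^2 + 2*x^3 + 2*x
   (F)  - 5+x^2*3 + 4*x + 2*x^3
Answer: D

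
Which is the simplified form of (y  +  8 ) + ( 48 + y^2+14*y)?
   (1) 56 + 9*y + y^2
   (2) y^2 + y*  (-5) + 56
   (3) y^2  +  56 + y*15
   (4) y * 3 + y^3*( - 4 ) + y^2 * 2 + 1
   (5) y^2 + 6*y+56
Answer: 3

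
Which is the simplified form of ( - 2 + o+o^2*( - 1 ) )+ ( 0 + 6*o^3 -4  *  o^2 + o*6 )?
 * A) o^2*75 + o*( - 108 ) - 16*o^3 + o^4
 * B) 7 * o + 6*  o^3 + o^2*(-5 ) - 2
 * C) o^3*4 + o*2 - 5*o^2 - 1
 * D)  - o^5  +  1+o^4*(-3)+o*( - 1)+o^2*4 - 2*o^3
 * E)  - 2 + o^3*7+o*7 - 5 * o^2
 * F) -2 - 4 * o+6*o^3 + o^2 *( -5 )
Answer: B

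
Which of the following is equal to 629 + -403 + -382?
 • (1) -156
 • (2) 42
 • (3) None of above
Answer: 1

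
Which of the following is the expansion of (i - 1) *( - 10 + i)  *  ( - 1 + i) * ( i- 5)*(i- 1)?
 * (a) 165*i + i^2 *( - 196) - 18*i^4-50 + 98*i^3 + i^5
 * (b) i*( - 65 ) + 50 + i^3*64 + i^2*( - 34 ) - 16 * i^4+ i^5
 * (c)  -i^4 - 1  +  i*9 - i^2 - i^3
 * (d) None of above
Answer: a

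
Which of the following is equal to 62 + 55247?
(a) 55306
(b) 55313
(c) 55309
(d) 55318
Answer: c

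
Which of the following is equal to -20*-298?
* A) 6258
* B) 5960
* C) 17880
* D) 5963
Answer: B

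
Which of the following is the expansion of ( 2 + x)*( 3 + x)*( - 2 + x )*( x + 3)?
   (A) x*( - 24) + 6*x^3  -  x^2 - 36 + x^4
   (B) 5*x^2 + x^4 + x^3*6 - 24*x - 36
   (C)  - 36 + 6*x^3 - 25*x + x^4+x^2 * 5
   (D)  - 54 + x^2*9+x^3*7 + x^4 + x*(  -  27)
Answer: B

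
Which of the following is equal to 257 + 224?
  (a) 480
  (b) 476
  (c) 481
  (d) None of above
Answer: c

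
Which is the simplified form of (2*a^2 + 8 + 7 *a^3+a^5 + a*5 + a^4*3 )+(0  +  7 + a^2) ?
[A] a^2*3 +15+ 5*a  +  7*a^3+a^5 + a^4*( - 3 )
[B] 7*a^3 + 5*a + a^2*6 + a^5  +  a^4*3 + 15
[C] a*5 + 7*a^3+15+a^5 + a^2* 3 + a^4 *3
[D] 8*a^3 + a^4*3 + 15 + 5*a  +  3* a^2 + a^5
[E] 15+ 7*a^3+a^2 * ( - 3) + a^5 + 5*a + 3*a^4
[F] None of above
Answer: C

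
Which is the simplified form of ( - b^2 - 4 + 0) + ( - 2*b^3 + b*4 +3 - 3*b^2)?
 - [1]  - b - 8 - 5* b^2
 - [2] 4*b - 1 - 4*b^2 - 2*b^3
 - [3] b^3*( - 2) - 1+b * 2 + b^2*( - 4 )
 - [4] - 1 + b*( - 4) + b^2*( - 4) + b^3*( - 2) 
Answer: 2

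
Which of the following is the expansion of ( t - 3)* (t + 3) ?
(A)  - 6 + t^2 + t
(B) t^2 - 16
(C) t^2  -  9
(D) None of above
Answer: C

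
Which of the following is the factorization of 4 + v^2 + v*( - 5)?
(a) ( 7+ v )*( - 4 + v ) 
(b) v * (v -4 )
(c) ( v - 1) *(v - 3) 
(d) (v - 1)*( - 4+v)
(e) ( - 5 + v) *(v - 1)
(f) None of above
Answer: d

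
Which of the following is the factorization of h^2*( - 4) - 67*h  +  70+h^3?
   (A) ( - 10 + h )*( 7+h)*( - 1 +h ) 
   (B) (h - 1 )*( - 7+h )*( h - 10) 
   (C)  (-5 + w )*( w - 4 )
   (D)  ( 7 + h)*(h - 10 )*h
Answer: A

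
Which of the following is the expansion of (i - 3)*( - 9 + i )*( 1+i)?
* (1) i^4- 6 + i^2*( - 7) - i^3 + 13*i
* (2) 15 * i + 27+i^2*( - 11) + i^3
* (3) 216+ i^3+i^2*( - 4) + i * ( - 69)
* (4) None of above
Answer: 2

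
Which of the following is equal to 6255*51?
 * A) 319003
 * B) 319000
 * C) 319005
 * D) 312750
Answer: C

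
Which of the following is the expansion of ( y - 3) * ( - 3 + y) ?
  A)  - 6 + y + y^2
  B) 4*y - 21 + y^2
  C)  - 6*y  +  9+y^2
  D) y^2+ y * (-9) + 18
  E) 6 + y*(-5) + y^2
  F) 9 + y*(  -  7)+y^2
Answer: C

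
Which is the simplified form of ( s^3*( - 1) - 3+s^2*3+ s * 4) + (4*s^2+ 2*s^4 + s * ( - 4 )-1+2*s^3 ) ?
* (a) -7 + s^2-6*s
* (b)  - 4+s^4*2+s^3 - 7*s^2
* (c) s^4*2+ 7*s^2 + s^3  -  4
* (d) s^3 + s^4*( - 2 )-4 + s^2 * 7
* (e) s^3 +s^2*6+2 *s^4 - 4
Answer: c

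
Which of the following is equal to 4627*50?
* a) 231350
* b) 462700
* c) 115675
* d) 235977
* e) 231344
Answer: a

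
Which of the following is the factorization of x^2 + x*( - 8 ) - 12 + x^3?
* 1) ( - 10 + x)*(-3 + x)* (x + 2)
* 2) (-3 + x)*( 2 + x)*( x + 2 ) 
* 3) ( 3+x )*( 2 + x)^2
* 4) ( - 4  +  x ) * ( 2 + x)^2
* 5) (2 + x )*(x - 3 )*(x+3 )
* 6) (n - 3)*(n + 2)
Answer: 2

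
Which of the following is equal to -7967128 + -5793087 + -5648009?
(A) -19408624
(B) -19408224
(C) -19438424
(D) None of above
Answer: B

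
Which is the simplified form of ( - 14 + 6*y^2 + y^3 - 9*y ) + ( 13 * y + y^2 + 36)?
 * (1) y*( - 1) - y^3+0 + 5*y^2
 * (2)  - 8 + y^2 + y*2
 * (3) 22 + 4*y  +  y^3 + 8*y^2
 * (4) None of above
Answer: 4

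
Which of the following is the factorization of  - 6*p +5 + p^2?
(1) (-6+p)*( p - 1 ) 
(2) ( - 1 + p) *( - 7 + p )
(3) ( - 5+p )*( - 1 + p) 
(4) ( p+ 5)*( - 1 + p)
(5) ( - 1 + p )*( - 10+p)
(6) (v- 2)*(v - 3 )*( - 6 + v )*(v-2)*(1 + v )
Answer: 3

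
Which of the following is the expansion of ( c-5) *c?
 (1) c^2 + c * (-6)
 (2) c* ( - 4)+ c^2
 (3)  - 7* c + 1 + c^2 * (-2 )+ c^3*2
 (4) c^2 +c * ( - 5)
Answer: 4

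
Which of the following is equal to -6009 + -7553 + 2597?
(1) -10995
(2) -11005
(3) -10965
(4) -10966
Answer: 3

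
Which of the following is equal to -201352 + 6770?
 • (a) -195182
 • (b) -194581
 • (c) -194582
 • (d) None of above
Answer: c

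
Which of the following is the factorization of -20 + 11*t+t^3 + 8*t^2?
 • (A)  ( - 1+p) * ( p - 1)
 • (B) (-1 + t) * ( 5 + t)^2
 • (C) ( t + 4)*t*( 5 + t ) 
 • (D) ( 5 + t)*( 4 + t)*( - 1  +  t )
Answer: D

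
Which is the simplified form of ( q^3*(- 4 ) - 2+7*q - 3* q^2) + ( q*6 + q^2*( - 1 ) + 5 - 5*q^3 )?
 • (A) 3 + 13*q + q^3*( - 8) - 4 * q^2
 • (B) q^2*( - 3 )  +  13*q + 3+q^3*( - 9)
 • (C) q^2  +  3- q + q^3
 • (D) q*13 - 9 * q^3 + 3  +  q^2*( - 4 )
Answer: D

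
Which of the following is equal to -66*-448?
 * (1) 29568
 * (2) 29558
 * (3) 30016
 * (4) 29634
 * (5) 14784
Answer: 1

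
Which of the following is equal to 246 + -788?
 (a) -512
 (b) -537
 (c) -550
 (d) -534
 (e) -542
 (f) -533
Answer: e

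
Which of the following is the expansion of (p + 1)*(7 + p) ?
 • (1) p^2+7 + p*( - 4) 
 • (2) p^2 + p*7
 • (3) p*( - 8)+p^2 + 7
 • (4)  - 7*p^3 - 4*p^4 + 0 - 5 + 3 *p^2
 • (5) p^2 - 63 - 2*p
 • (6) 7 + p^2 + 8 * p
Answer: 6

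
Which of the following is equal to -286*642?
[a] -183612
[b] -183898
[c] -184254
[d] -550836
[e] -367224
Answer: a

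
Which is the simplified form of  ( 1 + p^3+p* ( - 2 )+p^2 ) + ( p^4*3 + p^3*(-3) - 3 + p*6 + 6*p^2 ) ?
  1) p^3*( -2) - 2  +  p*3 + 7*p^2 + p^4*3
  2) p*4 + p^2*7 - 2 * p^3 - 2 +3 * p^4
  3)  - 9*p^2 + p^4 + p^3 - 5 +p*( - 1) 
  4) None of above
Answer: 2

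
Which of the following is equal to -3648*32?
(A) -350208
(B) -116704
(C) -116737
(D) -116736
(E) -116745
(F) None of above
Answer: D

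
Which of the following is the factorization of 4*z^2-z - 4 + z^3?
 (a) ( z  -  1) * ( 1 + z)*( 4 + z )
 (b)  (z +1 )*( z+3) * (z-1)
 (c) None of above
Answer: a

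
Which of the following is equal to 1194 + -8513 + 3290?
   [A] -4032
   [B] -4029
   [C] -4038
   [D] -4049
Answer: B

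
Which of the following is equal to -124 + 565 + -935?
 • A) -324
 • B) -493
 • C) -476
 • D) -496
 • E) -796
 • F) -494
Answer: F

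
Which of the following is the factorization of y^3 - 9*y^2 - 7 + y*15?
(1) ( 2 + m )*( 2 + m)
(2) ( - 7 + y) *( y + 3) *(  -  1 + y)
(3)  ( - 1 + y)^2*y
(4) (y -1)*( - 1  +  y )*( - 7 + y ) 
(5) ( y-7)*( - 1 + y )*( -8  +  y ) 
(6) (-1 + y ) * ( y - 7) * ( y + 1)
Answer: 4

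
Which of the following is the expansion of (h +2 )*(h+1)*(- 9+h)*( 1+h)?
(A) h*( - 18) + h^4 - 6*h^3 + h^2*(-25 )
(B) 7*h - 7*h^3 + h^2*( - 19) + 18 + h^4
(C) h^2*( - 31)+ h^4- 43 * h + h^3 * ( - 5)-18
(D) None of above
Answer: C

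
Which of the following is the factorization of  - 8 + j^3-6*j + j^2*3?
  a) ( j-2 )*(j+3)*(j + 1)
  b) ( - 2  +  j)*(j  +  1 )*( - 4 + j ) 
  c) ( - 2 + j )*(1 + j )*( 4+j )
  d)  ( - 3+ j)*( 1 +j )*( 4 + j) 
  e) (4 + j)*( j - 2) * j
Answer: c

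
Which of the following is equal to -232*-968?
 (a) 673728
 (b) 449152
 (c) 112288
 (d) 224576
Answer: d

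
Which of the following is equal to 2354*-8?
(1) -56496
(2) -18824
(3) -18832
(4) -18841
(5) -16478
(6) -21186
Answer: 3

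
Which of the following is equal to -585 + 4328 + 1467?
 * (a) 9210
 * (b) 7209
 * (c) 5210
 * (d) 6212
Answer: c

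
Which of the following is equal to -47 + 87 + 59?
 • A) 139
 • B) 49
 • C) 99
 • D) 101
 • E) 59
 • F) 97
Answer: C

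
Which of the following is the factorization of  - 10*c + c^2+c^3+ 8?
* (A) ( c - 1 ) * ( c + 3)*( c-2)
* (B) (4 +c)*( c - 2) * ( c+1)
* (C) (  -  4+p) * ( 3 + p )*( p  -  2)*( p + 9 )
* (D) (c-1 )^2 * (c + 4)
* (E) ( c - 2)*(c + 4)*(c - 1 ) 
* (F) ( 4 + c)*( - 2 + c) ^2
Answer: E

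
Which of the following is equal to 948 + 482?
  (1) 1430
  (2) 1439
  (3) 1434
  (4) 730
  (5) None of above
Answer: 1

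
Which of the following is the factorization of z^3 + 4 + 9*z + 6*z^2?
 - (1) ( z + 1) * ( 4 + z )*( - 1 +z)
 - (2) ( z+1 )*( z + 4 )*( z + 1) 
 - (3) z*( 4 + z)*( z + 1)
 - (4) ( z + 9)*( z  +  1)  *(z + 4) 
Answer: 2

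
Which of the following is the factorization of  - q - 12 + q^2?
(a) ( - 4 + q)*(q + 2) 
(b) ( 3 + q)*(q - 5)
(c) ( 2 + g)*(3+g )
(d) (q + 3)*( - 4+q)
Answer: d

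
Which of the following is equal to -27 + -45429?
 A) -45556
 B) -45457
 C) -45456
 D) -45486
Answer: C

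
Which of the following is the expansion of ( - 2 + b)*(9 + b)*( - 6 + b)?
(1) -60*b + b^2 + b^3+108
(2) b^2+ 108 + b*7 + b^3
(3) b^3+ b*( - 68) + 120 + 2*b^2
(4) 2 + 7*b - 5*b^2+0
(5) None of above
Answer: 1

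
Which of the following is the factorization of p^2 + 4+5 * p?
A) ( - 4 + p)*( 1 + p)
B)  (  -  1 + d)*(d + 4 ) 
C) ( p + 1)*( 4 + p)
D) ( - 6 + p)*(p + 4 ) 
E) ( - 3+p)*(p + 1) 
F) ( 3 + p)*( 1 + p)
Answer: C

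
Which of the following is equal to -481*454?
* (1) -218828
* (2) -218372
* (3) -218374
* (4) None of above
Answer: 3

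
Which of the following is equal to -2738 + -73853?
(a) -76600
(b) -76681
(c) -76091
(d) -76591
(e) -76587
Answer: d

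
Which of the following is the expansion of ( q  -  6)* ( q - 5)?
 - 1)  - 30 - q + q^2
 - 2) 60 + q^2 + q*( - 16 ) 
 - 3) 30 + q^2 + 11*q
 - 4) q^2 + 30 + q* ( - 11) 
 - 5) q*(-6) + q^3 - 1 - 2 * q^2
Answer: 4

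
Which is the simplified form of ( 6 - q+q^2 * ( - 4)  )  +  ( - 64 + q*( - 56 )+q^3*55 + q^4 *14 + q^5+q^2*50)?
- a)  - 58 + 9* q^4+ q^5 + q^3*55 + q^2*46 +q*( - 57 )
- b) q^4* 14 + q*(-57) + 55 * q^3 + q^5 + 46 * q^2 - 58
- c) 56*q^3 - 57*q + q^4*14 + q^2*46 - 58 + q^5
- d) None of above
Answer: b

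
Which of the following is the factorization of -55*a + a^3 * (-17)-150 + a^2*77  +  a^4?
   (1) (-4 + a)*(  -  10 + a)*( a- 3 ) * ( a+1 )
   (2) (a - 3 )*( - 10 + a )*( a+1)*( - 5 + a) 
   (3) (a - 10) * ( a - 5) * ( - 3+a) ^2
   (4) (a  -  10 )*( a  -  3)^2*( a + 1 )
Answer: 2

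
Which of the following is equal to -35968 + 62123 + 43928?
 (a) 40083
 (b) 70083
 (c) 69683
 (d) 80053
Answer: b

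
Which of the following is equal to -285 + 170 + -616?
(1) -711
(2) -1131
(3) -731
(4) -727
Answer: 3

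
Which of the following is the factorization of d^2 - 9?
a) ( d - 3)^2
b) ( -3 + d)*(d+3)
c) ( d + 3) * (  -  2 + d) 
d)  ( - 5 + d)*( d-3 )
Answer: b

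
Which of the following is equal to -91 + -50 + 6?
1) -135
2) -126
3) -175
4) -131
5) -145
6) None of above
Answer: 1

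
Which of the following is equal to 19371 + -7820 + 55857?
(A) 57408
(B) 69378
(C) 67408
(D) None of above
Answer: C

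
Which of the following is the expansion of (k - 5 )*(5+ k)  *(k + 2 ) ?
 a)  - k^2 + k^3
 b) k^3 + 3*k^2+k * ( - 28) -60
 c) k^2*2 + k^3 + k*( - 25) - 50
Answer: c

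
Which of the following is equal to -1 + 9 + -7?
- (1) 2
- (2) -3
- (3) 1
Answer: 3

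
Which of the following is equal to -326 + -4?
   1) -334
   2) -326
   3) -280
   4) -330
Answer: 4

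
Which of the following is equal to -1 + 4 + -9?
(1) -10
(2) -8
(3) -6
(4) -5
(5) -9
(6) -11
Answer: 3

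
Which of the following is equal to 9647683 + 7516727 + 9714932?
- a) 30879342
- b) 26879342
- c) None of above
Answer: b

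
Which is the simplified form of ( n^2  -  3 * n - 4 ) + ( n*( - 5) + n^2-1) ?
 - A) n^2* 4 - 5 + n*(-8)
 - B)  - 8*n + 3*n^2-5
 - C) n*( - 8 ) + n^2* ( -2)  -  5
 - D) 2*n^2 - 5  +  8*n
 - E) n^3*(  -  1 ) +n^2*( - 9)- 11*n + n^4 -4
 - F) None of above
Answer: F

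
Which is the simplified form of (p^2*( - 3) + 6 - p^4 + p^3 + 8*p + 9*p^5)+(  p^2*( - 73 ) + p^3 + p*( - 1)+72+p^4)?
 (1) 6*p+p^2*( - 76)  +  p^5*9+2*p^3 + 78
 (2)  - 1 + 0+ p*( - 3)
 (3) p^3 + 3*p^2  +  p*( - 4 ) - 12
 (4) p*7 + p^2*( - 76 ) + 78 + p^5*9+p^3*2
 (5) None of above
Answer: 4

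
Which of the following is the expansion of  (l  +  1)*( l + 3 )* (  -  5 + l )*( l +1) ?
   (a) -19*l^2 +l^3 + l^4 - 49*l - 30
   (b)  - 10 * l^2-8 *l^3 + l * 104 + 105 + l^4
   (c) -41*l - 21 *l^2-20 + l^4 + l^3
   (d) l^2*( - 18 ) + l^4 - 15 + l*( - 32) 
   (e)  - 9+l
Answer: d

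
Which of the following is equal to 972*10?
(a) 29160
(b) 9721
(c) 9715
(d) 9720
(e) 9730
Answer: d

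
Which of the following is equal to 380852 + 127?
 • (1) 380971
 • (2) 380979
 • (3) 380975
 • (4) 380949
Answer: 2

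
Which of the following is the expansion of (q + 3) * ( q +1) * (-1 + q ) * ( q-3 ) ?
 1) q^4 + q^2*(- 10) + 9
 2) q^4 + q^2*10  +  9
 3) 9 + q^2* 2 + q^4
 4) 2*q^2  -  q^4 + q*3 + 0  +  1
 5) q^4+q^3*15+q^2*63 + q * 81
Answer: 1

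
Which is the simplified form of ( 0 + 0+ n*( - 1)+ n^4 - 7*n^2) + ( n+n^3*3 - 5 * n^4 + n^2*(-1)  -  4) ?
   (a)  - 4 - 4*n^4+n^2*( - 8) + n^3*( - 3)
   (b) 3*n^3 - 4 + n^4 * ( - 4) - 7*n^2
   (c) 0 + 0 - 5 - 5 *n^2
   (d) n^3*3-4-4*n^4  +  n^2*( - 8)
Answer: d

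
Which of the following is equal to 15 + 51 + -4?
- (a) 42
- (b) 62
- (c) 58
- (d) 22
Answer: b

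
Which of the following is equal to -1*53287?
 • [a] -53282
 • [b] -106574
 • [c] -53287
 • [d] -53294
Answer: c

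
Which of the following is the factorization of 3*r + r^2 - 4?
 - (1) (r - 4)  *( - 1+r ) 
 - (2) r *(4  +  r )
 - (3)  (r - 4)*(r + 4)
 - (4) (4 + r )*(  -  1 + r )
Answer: 4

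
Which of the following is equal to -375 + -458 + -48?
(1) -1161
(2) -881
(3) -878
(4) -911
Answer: 2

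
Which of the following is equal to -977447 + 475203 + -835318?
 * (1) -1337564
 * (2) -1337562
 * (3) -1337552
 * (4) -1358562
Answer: 2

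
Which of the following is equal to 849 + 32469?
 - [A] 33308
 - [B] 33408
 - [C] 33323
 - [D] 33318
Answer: D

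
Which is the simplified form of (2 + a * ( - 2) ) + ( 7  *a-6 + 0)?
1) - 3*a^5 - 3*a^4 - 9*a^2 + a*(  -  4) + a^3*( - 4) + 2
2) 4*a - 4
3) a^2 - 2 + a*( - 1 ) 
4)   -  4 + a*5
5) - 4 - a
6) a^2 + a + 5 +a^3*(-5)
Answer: 4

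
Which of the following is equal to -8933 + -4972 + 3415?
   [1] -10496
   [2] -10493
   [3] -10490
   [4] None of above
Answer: 3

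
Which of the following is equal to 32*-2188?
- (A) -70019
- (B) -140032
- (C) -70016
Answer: C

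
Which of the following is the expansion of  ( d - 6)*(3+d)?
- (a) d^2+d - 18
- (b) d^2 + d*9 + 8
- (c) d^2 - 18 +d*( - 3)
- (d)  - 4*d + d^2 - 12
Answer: c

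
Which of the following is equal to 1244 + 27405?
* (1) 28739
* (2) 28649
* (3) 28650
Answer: 2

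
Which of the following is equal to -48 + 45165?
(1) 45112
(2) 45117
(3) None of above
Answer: 2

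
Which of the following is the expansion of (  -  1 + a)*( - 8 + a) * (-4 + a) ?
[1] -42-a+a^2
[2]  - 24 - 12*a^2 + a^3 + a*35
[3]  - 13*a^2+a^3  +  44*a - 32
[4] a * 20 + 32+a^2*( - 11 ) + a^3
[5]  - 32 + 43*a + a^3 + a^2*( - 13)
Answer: 3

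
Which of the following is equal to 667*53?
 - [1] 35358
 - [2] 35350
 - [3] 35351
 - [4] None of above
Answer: 3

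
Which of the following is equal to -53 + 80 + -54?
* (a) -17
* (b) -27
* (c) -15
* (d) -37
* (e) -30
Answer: b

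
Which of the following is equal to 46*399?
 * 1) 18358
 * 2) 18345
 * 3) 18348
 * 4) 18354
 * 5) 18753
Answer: 4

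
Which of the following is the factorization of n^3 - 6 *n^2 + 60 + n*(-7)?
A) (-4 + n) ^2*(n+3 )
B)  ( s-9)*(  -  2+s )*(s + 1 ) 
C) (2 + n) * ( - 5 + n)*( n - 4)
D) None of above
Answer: D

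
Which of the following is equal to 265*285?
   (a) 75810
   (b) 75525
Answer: b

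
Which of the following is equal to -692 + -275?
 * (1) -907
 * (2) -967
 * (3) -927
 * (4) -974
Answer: 2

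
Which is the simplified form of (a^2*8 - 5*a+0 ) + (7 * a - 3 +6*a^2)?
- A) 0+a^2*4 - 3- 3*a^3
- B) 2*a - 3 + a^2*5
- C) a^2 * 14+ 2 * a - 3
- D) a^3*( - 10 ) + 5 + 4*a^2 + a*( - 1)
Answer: C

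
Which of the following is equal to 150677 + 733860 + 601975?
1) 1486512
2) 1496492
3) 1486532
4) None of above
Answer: 1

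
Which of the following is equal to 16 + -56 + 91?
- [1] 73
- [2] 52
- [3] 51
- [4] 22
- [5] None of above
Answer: 3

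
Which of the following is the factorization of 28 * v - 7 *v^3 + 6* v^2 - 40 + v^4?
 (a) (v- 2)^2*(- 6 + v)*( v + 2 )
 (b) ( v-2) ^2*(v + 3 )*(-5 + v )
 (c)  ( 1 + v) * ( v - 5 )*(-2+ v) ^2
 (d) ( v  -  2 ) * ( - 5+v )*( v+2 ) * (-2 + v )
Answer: d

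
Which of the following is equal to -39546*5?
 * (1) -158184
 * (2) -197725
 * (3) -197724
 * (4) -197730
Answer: 4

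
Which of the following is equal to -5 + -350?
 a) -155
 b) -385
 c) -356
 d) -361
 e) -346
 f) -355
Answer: f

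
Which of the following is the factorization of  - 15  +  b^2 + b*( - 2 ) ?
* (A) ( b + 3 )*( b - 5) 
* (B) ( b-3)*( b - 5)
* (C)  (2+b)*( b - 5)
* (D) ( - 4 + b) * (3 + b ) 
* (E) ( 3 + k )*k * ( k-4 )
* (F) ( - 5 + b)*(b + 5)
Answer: A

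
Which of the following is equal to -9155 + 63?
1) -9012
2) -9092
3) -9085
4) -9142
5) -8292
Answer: 2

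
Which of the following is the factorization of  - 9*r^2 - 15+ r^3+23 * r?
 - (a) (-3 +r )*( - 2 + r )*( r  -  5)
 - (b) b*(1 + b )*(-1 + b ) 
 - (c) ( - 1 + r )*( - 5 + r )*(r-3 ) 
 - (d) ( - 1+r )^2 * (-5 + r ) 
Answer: c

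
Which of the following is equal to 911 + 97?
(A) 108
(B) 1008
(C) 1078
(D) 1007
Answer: B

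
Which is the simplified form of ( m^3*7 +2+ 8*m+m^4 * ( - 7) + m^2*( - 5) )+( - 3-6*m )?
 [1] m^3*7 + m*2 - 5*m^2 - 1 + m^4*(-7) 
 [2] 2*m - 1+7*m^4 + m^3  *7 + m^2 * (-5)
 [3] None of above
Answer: 1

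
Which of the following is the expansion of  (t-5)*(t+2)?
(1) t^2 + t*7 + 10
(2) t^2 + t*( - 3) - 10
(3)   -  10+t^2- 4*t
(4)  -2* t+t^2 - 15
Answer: 2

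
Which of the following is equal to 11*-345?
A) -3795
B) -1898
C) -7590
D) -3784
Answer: A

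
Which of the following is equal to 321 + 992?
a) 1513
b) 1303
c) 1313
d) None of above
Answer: c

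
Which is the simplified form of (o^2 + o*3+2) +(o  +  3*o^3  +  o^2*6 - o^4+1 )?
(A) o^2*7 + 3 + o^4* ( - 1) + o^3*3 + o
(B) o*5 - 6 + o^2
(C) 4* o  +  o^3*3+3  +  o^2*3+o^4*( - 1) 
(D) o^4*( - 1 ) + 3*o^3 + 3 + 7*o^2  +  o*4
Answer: D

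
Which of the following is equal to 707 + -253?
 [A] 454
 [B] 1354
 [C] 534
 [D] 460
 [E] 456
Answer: A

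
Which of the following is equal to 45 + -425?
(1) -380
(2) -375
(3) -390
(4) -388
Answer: 1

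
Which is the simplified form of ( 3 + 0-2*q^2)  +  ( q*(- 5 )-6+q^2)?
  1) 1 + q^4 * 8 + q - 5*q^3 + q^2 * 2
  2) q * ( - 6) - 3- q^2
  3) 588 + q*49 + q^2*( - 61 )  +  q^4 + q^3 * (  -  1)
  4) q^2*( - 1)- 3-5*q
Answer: 4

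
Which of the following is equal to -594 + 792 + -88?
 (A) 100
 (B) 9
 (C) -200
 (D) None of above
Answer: D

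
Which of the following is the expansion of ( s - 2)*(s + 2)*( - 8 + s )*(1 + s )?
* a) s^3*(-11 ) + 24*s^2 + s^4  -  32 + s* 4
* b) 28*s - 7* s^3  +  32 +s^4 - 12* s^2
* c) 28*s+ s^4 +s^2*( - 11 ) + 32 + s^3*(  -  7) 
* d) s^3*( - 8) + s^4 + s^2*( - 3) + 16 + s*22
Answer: b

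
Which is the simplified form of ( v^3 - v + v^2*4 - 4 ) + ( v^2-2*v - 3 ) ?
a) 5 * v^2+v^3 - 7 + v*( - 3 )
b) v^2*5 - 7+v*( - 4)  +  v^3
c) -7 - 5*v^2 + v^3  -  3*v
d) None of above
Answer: a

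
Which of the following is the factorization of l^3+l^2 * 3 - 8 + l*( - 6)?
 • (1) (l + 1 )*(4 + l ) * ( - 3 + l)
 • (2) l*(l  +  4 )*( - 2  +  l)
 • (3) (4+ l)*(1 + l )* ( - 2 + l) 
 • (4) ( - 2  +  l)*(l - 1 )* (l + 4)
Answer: 3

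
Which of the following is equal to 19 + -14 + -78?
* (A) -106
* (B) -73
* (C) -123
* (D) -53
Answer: B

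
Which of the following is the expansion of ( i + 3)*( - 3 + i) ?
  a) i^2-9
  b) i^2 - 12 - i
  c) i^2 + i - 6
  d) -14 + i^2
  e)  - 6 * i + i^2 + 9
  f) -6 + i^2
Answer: a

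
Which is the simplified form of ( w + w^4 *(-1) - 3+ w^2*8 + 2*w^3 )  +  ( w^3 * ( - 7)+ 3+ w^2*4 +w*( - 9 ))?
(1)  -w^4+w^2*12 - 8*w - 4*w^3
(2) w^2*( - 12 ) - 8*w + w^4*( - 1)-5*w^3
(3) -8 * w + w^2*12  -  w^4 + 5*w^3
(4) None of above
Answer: 4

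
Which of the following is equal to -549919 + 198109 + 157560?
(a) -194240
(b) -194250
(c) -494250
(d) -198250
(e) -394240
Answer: b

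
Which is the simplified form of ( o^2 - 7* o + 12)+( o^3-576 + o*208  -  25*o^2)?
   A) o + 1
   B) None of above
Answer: B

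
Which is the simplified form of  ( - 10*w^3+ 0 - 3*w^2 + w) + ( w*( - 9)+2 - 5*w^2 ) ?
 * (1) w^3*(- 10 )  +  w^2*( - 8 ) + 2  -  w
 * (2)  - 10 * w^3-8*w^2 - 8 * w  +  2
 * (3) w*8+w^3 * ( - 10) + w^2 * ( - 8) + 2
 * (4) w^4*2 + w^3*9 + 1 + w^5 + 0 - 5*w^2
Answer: 2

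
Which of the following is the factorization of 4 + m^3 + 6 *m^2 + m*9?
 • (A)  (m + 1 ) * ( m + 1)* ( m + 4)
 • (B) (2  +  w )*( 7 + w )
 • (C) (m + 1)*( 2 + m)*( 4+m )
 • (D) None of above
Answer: A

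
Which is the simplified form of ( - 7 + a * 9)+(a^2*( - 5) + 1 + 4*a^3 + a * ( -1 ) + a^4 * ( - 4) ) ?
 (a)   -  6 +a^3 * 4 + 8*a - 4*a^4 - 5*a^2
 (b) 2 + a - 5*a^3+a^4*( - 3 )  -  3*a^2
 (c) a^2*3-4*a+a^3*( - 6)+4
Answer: a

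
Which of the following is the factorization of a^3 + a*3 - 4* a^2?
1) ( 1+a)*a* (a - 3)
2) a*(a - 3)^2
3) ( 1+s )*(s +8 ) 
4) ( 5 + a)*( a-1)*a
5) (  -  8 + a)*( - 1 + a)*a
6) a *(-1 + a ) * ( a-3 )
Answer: 6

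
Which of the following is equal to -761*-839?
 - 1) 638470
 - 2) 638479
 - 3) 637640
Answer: 2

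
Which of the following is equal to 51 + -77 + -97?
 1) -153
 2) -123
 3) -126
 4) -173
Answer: 2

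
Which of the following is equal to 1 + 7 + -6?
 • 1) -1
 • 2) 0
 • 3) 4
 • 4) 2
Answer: 4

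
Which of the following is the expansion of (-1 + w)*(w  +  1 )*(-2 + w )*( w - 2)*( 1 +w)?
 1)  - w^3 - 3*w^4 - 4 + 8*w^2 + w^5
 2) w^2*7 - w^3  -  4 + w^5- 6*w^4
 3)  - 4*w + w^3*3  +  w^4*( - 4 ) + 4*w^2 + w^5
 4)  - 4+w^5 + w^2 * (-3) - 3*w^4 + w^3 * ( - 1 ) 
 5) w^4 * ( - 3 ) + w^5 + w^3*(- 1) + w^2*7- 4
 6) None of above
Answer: 5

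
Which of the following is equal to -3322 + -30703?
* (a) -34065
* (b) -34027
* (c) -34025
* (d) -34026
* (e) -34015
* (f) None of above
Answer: c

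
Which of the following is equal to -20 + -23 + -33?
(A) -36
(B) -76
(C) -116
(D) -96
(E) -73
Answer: B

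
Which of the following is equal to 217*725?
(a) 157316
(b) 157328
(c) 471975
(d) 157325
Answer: d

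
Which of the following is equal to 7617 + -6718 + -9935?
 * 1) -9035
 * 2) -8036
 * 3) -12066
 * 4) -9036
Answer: 4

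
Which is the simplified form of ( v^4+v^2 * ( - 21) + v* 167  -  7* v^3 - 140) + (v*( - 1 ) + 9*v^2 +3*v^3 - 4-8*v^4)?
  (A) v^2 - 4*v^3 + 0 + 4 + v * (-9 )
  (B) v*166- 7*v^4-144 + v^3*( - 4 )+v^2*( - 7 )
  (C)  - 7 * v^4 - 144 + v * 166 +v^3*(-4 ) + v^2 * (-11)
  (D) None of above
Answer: D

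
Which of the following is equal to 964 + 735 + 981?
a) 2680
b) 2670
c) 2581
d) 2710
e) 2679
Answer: a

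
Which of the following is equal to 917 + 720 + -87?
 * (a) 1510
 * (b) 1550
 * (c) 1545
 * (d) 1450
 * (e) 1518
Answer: b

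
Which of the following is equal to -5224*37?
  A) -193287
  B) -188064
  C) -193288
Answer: C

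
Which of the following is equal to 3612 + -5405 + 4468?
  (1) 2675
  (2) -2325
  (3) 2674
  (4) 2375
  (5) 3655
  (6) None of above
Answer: 1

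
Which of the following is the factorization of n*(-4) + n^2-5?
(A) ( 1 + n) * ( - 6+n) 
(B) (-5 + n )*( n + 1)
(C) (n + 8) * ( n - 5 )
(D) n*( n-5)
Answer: B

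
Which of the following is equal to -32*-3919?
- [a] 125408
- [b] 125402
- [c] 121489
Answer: a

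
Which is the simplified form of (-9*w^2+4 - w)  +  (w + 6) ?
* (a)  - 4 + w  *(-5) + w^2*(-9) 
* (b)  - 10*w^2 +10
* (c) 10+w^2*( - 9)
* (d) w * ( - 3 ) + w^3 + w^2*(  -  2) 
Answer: c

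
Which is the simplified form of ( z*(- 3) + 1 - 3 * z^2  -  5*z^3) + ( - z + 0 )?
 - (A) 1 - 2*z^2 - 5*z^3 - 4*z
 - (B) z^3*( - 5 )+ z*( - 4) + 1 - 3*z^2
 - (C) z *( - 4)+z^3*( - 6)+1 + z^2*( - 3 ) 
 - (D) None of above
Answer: B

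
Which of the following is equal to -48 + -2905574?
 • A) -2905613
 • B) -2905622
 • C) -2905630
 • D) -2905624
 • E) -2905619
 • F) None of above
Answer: B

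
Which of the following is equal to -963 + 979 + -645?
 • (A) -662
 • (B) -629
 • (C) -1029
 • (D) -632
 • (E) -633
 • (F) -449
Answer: B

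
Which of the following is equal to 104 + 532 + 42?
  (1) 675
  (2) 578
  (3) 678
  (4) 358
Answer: 3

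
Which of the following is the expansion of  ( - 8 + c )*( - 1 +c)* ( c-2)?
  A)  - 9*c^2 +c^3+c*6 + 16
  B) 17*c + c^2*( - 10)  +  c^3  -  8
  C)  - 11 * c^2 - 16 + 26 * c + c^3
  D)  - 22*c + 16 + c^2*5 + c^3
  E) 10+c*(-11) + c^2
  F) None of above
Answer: C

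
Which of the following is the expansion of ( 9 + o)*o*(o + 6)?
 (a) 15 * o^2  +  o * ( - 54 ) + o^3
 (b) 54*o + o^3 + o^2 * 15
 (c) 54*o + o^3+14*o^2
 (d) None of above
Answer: b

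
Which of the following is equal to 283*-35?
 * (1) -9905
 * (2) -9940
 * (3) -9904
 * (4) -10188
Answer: 1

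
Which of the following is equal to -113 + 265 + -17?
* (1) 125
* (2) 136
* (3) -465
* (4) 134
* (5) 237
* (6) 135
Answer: 6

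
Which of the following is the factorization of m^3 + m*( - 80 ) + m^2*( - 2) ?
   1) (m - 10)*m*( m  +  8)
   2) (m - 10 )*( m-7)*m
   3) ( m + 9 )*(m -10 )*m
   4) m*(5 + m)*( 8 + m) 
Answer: 1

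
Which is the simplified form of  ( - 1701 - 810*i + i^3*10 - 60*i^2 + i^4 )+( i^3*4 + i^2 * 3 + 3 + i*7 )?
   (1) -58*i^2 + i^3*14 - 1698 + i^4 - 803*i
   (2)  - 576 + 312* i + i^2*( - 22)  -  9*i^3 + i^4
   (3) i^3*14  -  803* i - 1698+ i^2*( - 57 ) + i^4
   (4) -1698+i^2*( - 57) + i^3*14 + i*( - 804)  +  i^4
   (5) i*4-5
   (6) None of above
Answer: 3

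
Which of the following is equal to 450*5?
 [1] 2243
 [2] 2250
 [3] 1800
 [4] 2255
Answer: 2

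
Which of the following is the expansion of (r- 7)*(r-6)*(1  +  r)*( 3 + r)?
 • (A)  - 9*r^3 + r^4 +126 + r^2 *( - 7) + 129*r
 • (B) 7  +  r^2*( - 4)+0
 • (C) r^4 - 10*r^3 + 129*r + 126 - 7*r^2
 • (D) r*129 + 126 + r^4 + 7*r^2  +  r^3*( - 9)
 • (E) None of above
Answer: A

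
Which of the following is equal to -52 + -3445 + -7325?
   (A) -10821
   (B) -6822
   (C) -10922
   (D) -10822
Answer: D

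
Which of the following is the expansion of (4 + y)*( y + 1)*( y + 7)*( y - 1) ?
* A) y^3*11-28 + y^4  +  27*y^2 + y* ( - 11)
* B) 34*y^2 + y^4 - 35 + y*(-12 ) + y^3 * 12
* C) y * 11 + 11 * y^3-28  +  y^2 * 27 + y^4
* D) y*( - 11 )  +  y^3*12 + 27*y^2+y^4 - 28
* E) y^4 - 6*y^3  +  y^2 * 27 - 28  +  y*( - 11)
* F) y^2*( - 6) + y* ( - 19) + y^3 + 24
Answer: A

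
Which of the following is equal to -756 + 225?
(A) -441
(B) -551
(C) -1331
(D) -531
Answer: D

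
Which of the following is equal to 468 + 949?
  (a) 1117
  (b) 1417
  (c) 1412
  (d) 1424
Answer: b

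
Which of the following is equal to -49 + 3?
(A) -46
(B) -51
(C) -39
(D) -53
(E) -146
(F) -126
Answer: A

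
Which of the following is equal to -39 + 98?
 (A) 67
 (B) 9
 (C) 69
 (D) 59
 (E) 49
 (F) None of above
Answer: D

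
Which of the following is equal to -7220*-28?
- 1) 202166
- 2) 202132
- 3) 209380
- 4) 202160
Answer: 4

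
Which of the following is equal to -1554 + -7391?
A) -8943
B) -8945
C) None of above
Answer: B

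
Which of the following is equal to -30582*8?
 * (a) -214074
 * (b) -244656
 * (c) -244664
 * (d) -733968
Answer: b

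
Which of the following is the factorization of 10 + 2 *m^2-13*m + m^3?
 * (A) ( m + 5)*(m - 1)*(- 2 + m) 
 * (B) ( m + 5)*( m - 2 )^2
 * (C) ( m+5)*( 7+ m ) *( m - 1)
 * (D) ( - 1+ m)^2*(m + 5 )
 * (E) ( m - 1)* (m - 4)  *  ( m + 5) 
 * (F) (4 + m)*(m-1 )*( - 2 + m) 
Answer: A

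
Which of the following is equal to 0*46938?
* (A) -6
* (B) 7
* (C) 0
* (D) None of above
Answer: C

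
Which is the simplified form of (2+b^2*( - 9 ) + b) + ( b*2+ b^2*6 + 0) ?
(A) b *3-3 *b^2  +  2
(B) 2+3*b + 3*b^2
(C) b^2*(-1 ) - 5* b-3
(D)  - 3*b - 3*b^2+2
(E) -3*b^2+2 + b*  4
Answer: A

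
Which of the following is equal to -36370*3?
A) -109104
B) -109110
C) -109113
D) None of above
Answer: B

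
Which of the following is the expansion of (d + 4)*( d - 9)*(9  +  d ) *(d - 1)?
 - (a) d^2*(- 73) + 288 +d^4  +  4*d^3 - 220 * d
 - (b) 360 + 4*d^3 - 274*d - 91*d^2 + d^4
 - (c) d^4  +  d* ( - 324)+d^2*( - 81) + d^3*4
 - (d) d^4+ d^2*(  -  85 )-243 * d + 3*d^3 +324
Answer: d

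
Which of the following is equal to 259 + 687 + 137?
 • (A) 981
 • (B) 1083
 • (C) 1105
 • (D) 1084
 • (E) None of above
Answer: B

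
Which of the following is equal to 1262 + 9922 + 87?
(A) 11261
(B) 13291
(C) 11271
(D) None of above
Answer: C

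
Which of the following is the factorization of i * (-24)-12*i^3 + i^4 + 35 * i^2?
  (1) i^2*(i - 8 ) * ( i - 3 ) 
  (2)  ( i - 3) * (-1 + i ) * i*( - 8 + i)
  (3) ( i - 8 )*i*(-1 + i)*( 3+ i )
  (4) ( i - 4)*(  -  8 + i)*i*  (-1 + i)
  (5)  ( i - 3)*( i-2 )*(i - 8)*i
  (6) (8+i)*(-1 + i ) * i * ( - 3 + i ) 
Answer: 2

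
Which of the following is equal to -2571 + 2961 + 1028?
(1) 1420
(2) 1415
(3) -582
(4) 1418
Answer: 4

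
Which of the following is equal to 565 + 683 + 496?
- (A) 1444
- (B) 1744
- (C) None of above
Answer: B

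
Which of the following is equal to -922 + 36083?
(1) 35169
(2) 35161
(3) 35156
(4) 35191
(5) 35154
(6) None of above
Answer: 2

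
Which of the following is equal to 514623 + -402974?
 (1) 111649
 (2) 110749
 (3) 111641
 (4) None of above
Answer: 1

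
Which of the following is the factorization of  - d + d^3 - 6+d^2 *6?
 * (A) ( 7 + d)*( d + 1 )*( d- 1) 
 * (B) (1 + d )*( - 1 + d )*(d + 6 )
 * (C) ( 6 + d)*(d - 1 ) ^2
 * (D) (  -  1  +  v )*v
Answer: B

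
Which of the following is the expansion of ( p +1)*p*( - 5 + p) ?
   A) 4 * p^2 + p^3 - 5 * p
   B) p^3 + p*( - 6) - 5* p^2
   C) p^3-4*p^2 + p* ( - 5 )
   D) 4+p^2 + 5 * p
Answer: C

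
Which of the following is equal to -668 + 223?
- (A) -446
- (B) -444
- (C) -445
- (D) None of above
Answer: C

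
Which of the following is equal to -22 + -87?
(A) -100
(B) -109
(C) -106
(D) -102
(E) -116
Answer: B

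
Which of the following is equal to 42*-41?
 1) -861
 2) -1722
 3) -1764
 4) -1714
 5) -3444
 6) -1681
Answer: 2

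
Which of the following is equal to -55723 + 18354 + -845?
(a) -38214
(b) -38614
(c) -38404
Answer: a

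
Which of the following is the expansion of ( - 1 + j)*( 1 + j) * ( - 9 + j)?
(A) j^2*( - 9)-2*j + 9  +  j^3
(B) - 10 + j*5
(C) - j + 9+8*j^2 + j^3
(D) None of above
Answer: D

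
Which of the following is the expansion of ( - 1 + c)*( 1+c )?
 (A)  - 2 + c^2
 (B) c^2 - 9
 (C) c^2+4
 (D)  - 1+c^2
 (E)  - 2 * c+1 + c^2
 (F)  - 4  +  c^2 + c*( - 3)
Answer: D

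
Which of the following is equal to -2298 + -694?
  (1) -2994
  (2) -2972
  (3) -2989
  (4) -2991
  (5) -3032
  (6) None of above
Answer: 6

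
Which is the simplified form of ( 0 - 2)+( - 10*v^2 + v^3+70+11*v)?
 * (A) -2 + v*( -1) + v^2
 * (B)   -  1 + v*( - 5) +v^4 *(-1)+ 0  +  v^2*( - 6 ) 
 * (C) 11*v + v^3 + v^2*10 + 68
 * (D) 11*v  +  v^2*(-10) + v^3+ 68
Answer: D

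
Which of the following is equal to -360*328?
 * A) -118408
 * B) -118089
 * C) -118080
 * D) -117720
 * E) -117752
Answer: C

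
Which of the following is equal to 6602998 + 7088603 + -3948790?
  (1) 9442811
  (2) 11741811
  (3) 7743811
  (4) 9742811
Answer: 4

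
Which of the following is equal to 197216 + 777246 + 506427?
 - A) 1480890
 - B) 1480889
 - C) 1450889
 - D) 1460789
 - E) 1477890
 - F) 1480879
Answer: B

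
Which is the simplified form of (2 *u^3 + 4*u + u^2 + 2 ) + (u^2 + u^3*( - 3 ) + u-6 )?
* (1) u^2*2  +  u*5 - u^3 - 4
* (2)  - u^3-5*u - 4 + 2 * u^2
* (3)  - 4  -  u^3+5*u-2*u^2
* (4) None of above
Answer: 1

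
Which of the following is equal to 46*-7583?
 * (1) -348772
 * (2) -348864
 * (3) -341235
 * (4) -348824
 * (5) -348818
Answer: 5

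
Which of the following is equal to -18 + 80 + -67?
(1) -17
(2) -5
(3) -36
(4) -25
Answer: 2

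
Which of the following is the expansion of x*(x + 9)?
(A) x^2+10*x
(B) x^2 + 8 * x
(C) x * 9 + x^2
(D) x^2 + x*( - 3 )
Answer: C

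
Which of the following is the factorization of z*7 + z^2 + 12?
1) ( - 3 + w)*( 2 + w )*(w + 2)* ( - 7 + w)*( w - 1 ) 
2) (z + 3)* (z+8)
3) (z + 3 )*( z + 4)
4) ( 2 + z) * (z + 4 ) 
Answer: 3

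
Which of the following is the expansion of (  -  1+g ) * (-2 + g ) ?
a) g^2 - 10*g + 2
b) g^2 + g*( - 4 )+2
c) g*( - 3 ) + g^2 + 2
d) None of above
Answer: c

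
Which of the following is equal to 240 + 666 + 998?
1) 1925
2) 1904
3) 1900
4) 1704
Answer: 2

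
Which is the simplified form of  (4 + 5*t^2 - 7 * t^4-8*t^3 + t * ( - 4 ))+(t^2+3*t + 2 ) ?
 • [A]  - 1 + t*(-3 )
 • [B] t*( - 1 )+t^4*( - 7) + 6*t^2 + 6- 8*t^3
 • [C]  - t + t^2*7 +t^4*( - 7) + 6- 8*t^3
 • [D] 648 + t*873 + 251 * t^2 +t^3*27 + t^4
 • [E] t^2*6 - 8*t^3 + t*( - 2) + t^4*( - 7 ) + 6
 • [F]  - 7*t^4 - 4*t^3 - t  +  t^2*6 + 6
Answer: B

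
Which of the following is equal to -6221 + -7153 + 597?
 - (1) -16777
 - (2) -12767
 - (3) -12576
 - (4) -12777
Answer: 4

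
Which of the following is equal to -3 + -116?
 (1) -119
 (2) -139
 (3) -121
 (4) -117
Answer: 1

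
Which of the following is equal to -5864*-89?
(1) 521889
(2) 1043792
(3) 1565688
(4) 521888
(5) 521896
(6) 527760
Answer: 5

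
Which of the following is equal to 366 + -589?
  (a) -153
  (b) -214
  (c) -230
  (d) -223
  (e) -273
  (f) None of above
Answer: d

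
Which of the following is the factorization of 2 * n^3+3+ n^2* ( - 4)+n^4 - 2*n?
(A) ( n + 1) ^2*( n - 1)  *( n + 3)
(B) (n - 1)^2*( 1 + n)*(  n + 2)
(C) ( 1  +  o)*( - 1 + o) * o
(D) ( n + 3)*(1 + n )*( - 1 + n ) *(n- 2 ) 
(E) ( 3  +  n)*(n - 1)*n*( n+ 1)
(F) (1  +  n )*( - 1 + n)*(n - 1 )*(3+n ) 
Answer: F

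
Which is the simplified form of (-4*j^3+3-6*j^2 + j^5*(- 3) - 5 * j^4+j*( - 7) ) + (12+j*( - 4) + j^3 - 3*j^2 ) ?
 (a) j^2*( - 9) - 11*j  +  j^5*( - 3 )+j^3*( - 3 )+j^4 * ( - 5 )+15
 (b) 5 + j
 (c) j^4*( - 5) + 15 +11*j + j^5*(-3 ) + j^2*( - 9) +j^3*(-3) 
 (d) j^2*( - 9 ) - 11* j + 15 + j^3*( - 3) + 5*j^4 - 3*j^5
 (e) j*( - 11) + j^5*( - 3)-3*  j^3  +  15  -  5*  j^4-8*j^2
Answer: a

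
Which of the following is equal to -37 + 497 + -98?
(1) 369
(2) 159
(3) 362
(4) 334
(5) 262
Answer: 3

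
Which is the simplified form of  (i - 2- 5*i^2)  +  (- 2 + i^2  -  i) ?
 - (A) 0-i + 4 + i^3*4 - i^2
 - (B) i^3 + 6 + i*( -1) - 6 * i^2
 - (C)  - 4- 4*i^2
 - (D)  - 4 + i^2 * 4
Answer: C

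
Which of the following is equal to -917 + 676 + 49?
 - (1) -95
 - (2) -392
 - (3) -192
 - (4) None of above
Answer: 3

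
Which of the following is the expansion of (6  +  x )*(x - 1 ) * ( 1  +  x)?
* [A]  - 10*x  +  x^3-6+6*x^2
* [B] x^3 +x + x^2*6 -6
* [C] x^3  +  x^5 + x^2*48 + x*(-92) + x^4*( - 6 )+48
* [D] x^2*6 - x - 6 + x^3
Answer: D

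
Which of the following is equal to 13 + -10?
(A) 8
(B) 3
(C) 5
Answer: B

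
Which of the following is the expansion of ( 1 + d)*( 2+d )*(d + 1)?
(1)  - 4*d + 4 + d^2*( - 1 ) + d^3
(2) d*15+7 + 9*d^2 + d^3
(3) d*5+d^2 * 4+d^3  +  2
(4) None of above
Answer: 3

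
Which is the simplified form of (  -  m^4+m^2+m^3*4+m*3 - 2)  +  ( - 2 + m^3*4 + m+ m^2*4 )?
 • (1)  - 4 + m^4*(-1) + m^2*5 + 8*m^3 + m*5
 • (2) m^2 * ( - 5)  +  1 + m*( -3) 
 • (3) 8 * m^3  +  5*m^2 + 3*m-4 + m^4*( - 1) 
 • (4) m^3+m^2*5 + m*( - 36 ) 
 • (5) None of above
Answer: 5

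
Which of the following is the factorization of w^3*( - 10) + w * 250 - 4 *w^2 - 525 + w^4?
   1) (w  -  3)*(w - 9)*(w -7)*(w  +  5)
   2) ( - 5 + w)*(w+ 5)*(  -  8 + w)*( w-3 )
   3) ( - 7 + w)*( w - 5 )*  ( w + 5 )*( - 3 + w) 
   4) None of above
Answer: 3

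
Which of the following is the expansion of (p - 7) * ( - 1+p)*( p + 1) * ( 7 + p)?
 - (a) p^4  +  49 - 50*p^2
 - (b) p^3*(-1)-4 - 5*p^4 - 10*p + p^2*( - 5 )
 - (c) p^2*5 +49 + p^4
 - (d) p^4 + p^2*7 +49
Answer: a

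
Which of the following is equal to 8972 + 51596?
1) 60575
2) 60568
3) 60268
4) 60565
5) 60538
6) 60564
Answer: 2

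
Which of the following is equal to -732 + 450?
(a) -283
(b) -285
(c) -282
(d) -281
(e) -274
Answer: c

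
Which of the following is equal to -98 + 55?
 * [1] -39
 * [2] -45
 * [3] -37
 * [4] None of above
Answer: 4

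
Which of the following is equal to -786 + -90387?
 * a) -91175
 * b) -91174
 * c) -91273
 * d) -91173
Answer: d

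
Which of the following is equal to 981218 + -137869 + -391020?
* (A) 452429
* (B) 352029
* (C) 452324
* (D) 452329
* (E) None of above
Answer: D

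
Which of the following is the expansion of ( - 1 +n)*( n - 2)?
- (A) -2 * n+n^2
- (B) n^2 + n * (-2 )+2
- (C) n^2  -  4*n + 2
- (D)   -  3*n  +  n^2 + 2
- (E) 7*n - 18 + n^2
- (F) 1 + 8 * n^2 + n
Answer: D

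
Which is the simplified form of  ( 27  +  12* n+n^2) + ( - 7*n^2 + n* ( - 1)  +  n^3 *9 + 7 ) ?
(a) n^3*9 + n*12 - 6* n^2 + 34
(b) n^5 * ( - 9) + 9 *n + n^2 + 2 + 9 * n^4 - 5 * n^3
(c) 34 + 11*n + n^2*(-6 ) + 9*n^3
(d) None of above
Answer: c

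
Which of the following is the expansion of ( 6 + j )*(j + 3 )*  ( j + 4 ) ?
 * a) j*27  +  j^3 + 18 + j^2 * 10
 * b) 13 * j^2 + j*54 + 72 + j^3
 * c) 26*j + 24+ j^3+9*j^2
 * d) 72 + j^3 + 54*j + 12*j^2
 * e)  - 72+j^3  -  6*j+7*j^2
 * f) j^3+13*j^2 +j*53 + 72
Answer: b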